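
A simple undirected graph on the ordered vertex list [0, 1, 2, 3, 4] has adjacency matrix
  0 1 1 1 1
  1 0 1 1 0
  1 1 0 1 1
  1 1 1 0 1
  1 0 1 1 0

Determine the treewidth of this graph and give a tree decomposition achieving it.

The largest bag has 4 vertices, giving width 3; this decomposition certifies tw(G) ≤ 3. For the lower bound, the 4 vertices {0, 1, 2, 3} are pairwise adjacent, and any tree decomposition puts a clique entirely inside one bag — forcing width ≥ 3. Combining the bounds, tw(G) = 3.

Treewidth 3.
One such decomposition:
Bags: B1 = {0, 1, 2, 3}  B2 = {0, 2, 3, 4}
Tree: B1–B2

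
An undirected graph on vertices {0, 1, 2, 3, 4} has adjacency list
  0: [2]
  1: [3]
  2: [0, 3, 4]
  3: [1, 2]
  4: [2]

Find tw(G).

1

A width-1 tree decomposition is:
Bags: B1 = {2, 3}  B2 = {1, 3}  B3 = {0, 2}  B4 = {2, 4}
Tree: B1–B2, B1–B3, B3–B4
The largest bag has 2 vertices, giving width 1; this decomposition certifies tw(G) ≤ 1. Since G has at least one edge (e.g. 2–3), it is not an edgeless graph, so tw(G) ≥ 1. Combining the bounds, tw(G) = 1.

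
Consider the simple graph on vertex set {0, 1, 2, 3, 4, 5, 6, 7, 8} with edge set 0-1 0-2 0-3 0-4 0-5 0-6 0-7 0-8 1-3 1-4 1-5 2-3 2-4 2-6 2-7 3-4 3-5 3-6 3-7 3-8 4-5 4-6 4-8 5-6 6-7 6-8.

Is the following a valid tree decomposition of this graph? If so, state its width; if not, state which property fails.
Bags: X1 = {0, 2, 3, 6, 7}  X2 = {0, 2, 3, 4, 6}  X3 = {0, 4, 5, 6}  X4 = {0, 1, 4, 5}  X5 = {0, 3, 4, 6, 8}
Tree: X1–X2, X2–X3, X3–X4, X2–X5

A tree decomposition must satisfy three properties: every vertex lies in some bag; for every edge, both endpoints lie together in some bag; and for every vertex, the bags containing it form a connected subtree. Here edge (3,5) lies in no bag, so the decomposition is invalid.

No — edge (3,5) lies in no bag.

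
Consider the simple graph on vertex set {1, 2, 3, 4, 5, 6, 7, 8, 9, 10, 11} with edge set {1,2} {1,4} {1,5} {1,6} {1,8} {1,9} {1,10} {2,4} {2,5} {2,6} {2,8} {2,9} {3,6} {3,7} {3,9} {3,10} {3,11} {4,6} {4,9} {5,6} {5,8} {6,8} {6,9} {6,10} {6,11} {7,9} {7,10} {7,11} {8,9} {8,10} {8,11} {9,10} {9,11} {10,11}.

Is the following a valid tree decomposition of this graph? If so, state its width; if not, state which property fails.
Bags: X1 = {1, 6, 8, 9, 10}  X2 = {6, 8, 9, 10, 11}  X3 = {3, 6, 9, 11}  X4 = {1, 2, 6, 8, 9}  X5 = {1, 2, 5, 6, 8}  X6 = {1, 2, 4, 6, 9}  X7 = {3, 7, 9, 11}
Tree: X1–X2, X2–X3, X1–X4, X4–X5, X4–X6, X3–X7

No — edge (10,3) lies in no bag.

A tree decomposition must satisfy three properties: every vertex lies in some bag; for every edge, both endpoints lie together in some bag; and for every vertex, the bags containing it form a connected subtree. Here edge (10,3) lies in no bag, so the decomposition is invalid.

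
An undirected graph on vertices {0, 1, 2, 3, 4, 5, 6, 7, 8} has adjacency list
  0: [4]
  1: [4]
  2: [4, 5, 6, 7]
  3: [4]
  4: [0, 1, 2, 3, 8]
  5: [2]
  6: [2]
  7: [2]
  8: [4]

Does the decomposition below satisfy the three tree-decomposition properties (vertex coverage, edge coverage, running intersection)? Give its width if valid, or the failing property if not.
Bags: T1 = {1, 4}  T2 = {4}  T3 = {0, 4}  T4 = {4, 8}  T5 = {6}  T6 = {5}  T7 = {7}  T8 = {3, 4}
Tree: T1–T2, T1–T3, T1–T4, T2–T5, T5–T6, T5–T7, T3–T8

No — vertex 2 appears in no bag.

A tree decomposition must satisfy three properties: every vertex lies in some bag; for every edge, both endpoints lie together in some bag; and for every vertex, the bags containing it form a connected subtree. Here vertex 2 appears in no bag, so the decomposition is invalid.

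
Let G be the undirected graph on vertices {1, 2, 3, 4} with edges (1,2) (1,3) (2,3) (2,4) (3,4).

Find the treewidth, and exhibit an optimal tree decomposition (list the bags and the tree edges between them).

Each bag holds 3 vertices, so the decomposition has width 2, which upper-bounds the treewidth. For the lower bound, the 3 vertices {1, 2, 3} are pairwise adjacent, and any tree decomposition puts a clique entirely inside one bag — forcing width ≥ 2. Therefore the treewidth is 2.

Treewidth 2.
Bags: B1 = {2, 3, 4}  B2 = {1, 2, 3}
Tree: B1–B2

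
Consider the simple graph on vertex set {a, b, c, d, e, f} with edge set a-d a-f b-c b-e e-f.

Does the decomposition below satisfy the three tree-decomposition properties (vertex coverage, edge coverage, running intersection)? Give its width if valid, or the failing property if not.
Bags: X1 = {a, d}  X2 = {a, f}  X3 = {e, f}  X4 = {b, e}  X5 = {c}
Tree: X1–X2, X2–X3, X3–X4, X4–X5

No — edge (b,c) lies in no bag.

A tree decomposition must satisfy three properties: every vertex lies in some bag; for every edge, both endpoints lie together in some bag; and for every vertex, the bags containing it form a connected subtree. Here edge (b,c) lies in no bag, so the decomposition is invalid.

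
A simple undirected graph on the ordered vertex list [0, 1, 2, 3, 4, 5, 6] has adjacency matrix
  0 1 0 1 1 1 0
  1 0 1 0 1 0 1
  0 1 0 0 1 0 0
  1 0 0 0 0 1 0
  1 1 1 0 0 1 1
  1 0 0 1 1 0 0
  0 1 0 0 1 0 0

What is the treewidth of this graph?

2

A width-2 tree decomposition is:
Bags: B1 = {0, 1, 4}  B2 = {1, 4, 6}  B3 = {0, 4, 5}  B4 = {0, 3, 5}  B5 = {1, 2, 4}
Tree: B1–B2, B1–B3, B3–B4, B2–B5
The largest bag has 3 vertices, giving width 2; this decomposition certifies tw(G) ≤ 2. Conversely, {0, 3, 5} is a clique of size 3, and the vertices of any clique must share a bag in every tree decomposition; so some bag has ≥ 3 vertices and tw(G) ≥ 2. The upper and lower bounds meet at 2, so that is the treewidth.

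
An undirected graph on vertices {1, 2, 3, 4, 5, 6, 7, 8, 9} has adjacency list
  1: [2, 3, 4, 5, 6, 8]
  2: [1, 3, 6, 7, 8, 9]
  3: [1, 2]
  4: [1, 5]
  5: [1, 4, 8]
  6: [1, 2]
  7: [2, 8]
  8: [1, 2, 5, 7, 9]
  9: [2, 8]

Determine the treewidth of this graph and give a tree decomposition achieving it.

The largest bag has 3 vertices, giving width 2; this decomposition certifies tw(G) ≤ 2. Conversely, {1, 2, 8} is a clique of size 3, and the vertices of any clique must share a bag in every tree decomposition; so some bag has ≥ 3 vertices and tw(G) ≥ 2. The upper and lower bounds meet at 2, so that is the treewidth.

Treewidth 2.
One such decomposition:
Bags: B1 = {2, 8, 9}  B2 = {1, 2, 8}  B3 = {1, 5, 8}  B4 = {1, 4, 5}  B5 = {1, 2, 3}  B6 = {2, 7, 8}  B7 = {1, 2, 6}
Tree: B1–B2, B2–B3, B3–B4, B2–B5, B1–B6, B2–B7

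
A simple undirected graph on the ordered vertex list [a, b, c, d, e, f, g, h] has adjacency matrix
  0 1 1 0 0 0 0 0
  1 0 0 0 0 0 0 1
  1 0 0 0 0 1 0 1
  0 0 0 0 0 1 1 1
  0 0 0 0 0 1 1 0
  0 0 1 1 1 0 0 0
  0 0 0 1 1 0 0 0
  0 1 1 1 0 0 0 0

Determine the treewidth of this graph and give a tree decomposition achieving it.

Treewidth 2.
One such decomposition:
Bags: B1 = {a, b, h}  B2 = {a, c, h}  B3 = {c, d, h}  B4 = {c, d, f}  B5 = {d, f, g}  B6 = {e, f, g}
Tree: B1–B2, B2–B3, B3–B4, B4–B5, B5–B6

Each bag holds 3 vertices, so the decomposition has width 2, which upper-bounds the treewidth. The edges b–a–c–h–b form a cycle, so G is not a tree and its treewidth is at least 2. Combining the bounds, tw(G) = 2.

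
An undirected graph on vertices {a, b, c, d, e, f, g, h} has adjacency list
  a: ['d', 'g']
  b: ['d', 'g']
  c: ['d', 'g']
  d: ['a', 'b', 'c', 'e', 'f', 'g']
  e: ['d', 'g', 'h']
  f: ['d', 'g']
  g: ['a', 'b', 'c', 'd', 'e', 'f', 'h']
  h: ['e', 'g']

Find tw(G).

A width-2 tree decomposition is:
Bags: B1 = {d, e, g}  B2 = {e, g, h}  B3 = {d, f, g}  B4 = {a, d, g}  B5 = {c, d, g}  B6 = {b, d, g}
Tree: B1–B2, B1–B3, B1–B4, B3–B5, B1–B6
The largest bag has 3 vertices, giving width 2; this decomposition certifies tw(G) ≤ 2. On the other hand G contains the 3-clique {d, f, g}. A clique must lie in a single bag of any decomposition, so no decomposition can have width below 2. Combining the bounds, tw(G) = 2.

2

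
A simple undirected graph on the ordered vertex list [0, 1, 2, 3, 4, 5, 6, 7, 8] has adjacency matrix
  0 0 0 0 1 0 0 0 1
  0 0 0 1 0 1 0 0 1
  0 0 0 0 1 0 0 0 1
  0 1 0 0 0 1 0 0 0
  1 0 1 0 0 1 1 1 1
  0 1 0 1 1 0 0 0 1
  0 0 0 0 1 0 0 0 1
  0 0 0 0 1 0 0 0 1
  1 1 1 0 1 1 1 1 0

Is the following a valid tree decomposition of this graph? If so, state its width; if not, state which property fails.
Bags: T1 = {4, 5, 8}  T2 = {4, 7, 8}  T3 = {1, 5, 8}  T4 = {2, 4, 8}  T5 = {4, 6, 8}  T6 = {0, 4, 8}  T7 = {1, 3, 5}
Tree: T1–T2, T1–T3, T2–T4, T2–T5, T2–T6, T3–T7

Checking the three conditions: (i) the bags cover all of {0, 1, 2, 3, 4, 5, 6, 7, 8}; (ii) for each edge, some bag contains both endpoints; (iii) the bags containing any fixed vertex form a subtree. All hold, so the decomposition is valid with width 3 − 1 = 2.

Yes; width 2.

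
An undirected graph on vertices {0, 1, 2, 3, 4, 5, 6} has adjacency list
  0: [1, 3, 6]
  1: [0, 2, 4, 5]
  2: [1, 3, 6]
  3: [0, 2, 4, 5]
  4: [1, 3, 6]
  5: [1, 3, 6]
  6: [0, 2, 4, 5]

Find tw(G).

3

A width-3 tree decomposition is:
Bags: B1 = {1, 3, 4, 6}  B2 = {1, 3, 5, 6}  B3 = {1, 2, 3, 6}  B4 = {0, 1, 3, 6}
Tree: B1–B2, B2–B3, B3–B4
Each bag holds 4 vertices, so the decomposition has width 3, which upper-bounds the treewidth. For the lower bound: the 4 vertex sets {3,4}, {1,5}, {6}, {2} are disjoint, each induces a connected subgraph, and every pair is joined by at least one edge of G. Contracting each set to a single vertex therefore yields K_{4} as a minor, and since treewidth is minor-monotone, tw(G) ≥ tw(K_{4}) = 3. Hence tw(G) = 3 exactly.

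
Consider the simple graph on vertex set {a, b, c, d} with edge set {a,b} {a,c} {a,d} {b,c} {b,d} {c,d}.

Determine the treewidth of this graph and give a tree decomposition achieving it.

Treewidth 3.
Bags: B1 = {a, b, c, d}
Tree: (single bag)

With just one bag of size 4, the width is 4 − 1 = 3, so tw(G) ≤ 3. On the other hand G contains the 4-clique {a, b, c, d}. A clique must lie in a single bag of any decomposition, so no decomposition can have width below 3. Hence tw(G) = 3 exactly.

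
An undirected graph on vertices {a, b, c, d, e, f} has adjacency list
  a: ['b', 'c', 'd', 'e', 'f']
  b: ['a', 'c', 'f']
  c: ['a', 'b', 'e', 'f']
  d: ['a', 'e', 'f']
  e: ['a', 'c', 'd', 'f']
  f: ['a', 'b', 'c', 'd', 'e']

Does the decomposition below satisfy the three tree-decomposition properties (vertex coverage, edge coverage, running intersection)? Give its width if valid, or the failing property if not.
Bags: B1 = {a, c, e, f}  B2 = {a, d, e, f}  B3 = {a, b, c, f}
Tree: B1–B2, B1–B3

Vertex coverage: the bags together contain {a, b, c, d, e, f}, the full vertex set. Edge coverage: each edge of G has both endpoints in at least one bag. Running intersection: for every vertex, the bags containing it form a connected subtree. All three properties hold, so this is a valid tree decomposition of width max|bag| − 1 = 3, and hence tw(G) ≤ 3.

Yes; width 3.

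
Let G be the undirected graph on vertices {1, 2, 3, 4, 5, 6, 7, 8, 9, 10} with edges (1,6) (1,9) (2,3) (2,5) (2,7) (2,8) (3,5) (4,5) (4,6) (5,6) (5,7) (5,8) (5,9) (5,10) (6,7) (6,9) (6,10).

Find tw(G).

A width-2 tree decomposition is:
Bags: B1 = {2, 5, 7}  B2 = {5, 6, 7}  B3 = {2, 5, 8}  B4 = {5, 6, 10}  B5 = {5, 6, 9}  B6 = {4, 5, 6}  B7 = {2, 3, 5}  B8 = {1, 6, 9}
Tree: B1–B2, B1–B3, B2–B4, B4–B5, B2–B6, B3–B7, B5–B8
Every bag has size at most 3, so the width is 3 − 1 = 2 and tw(G) ≤ 2. On the other hand G contains the 3-clique {1, 6, 9}. A clique must lie in a single bag of any decomposition, so no decomposition can have width below 2. Combining the bounds, tw(G) = 2.

2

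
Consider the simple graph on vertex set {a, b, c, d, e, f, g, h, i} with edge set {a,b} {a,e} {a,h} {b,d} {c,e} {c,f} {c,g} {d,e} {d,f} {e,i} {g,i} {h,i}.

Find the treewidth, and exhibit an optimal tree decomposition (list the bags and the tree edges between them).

Treewidth 3.
One such decomposition:
Bags: B1 = {c, d, f, g}  B2 = {c, d, e, g}  B3 = {d, e, g, i}  B4 = {b, d, e, i}  B5 = {a, b, e, i}  B6 = {a, b, h, i}
Tree: B1–B2, B2–B3, B3–B4, B4–B5, B5–B6

The largest bag has 4 vertices, giving width 3; this decomposition certifies tw(G) ≤ 3. For the lower bound: the 4 vertex sets {c,f,g}, {d}, {e}, {a,b,h,i} are disjoint, each induces a connected subgraph, and every pair is joined by at least one edge of G. Contracting each set to a single vertex therefore yields K_{4} as a minor, and since treewidth is minor-monotone, tw(G) ≥ tw(K_{4}) = 3. Therefore the treewidth is 3.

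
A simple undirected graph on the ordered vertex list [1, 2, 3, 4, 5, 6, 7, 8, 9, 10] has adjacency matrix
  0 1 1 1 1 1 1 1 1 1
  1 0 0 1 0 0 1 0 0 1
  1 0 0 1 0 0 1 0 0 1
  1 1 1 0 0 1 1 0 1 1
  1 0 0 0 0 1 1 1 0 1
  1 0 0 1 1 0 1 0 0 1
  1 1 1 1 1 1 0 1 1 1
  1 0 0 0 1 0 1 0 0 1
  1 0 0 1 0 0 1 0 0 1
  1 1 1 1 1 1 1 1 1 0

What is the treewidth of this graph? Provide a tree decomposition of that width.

Treewidth 4.
One optimal decomposition is:
Bags: B1 = {1, 4, 7, 9, 10}  B2 = {1, 2, 4, 7, 10}  B3 = {1, 4, 6, 7, 10}  B4 = {1, 5, 6, 7, 10}  B5 = {1, 3, 4, 7, 10}  B6 = {1, 5, 7, 8, 10}
Tree: B1–B2, B1–B3, B3–B4, B1–B5, B4–B6

The largest bag has 5 vertices, giving width 4; this decomposition certifies tw(G) ≤ 4. On the other hand G contains the 5-clique {1, 5, 7, 8, 10}. A clique must lie in a single bag of any decomposition, so no decomposition can have width below 4. The upper and lower bounds meet at 4, so that is the treewidth.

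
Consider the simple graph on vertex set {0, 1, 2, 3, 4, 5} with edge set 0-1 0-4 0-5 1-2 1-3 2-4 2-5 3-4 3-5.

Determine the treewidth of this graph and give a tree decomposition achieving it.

Treewidth 3.
One optimal decomposition is:
Bags: B1 = {0, 1, 4, 5}  B2 = {1, 2, 4, 5}  B3 = {1, 3, 4, 5}
Tree: B1–B2, B2–B3

Every bag has size at most 4, so the width is 4 − 1 = 3 and tw(G) ≤ 3. For the lower bound: the 4 vertex sets {0,1}, {2,5}, {4}, {3} are disjoint, each induces a connected subgraph, and every pair is joined by at least one edge of G. Contracting each set to a single vertex therefore yields K_{4} as a minor, and since treewidth is minor-monotone, tw(G) ≥ tw(K_{4}) = 3. Combining the bounds, tw(G) = 3.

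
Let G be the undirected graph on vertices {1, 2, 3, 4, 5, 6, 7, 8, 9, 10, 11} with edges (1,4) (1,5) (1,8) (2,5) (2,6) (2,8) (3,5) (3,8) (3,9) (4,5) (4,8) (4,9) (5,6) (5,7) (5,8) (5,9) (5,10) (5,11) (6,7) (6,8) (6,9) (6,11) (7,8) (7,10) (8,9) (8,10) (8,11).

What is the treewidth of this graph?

3

A width-3 tree decomposition is:
Bags: B1 = {2, 5, 6, 8}  B2 = {5, 6, 8, 9}  B3 = {4, 5, 8, 9}  B4 = {3, 5, 8, 9}  B5 = {5, 6, 8, 11}  B6 = {1, 4, 5, 8}  B7 = {5, 6, 7, 8}  B8 = {5, 7, 8, 10}
Tree: B1–B2, B2–B3, B3–B4, B2–B5, B3–B6, B5–B7, B7–B8
Each bag holds 4 vertices, so the decomposition has width 3, which upper-bounds the treewidth. On the other hand G contains the 4-clique {1, 4, 5, 8}. A clique must lie in a single bag of any decomposition, so no decomposition can have width below 3. Combining the bounds, tw(G) = 3.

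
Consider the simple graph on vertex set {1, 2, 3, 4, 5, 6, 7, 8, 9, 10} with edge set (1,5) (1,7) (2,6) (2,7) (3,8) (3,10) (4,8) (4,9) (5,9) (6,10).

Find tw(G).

A width-2 tree decomposition is:
Bags: B1 = {1, 2, 7}  B2 = {1, 2, 6}  B3 = {1, 6, 10}  B4 = {1, 3, 10}  B5 = {1, 3, 8}  B6 = {1, 4, 8}  B7 = {1, 4, 9}  B8 = {1, 5, 9}
Tree: B1–B2, B2–B3, B3–B4, B4–B5, B5–B6, B6–B7, B7–B8
Every bag has size at most 3, so the width is 3 − 1 = 2 and tw(G) ≤ 2. Since 1–7–2–6–10–3–8–4–9–5–1 is a cycle in G, G is not acyclic. Forests are exactly the graphs of treewidth ≤ 1, so tw(G) ≥ 2. Therefore the treewidth is 2.

2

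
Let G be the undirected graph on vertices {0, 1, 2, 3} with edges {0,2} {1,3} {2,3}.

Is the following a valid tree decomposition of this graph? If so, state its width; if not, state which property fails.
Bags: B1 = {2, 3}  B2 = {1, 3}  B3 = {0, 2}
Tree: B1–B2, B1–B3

Yes; width 1.

Every vertex of G appears in some bag (union = {0, 1, 2, 3}); every edge is covered by a bag; and for each vertex v the set of bags containing v is connected in the bag tree. The decomposition is therefore valid. The largest bag has 2 vertices, so the width is 1.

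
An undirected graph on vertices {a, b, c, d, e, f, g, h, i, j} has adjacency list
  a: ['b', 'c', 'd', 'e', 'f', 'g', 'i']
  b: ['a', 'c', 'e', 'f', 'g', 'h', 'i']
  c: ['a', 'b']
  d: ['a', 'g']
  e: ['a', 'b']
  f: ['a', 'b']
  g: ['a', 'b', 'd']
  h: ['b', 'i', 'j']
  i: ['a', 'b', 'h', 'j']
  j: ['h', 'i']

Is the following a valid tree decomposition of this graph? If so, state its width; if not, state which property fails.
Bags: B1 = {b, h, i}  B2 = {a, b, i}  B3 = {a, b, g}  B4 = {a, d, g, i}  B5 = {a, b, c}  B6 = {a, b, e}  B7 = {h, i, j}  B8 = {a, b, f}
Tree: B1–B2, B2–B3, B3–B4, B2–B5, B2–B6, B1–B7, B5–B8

A tree decomposition must satisfy three properties: every vertex lies in some bag; for every edge, both endpoints lie together in some bag; and for every vertex, the bags containing it form a connected subtree. Here bags containing vertex i are not connected in the tree, so the decomposition is invalid.

No — bags containing vertex i are not connected in the tree.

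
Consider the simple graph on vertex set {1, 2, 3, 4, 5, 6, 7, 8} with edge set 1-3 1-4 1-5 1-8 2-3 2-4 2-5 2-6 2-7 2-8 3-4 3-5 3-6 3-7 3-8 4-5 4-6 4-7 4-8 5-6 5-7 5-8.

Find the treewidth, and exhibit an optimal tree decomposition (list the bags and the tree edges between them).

Treewidth 4.
One such decomposition:
Bags: B1 = {2, 3, 4, 5, 7}  B2 = {2, 3, 4, 5, 8}  B3 = {1, 3, 4, 5, 8}  B4 = {2, 3, 4, 5, 6}
Tree: B1–B2, B2–B3, B2–B4

Each bag holds 5 vertices, so the decomposition has width 4, which upper-bounds the treewidth. For the lower bound, the 5 vertices {1, 3, 4, 5, 8} are pairwise adjacent, and any tree decomposition puts a clique entirely inside one bag — forcing width ≥ 4. Therefore the treewidth is 4.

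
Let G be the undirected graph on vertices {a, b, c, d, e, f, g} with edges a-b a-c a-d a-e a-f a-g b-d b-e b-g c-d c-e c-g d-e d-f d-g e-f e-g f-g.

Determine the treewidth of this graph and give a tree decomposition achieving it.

Treewidth 4.
One optimal decomposition is:
Bags: B1 = {a, c, d, e, g}  B2 = {a, b, d, e, g}  B3 = {a, d, e, f, g}
Tree: B1–B2, B2–B3

Each bag holds 5 vertices, so the decomposition has width 4, which upper-bounds the treewidth. Conversely, {a, c, d, e, g} is a clique of size 5, and the vertices of any clique must share a bag in every tree decomposition; so some bag has ≥ 5 vertices and tw(G) ≥ 4. The upper and lower bounds meet at 4, so that is the treewidth.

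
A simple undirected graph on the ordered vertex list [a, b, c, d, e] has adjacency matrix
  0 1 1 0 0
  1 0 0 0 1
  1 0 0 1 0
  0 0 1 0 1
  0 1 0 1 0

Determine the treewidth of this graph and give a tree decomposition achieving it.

Treewidth 2.
One optimal decomposition is:
Bags: B1 = {a, c, d}  B2 = {a, d, e}  B3 = {a, b, e}
Tree: B1–B2, B2–B3

Every bag has size at most 3, so the width is 3 − 1 = 2 and tw(G) ≤ 2. Since a–c–d–e–b–a is a cycle in G, G is not acyclic. Forests are exactly the graphs of treewidth ≤ 1, so tw(G) ≥ 2. Hence tw(G) = 2 exactly.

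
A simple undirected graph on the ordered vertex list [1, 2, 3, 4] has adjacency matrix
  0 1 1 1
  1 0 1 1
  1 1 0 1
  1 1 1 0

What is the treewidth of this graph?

3

A width-3 tree decomposition is:
Bags: B1 = {1, 2, 3, 4}
Tree: (single bag)
A single bag containing all 4 vertices is trivially a valid decomposition of width 3. Conversely, {1, 2, 3, 4} is a clique of size 4, and the vertices of any clique must share a bag in every tree decomposition; so some bag has ≥ 4 vertices and tw(G) ≥ 3. Combining the bounds, tw(G) = 3.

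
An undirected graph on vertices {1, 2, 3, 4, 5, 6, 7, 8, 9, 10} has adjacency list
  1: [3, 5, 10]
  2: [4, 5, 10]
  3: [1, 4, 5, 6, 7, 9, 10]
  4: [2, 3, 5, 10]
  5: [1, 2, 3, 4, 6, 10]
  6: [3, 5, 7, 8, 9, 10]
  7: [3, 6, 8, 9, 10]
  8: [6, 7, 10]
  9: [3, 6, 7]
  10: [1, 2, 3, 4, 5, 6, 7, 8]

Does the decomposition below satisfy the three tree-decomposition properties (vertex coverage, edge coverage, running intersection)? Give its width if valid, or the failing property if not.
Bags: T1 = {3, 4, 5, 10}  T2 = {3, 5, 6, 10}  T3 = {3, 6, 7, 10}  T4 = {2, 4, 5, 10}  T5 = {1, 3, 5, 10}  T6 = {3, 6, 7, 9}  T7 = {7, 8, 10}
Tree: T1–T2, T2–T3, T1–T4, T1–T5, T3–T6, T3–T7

No — edge (6,8) lies in no bag.

A tree decomposition must satisfy three properties: every vertex lies in some bag; for every edge, both endpoints lie together in some bag; and for every vertex, the bags containing it form a connected subtree. Here edge (6,8) lies in no bag, so the decomposition is invalid.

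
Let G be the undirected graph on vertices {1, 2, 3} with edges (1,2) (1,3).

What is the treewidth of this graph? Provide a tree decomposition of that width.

Treewidth 1.
One such decomposition:
Bags: B1 = {1, 3}  B2 = {1, 2}
Tree: B1–B2

Each bag holds 2 vertices, so the decomposition has width 1, which upper-bounds the treewidth. G has an edge, so its treewidth is at least 1. Therefore the treewidth is 1.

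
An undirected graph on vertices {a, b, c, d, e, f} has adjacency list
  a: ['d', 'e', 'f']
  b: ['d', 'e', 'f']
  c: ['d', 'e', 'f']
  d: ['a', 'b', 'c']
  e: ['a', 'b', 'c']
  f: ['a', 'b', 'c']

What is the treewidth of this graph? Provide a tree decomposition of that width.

Treewidth 3.
One optimal decomposition is:
Bags: B1 = {a, b, c, f}  B2 = {a, b, c, e}  B3 = {a, b, c, d}
Tree: B1–B2, B2–B3

Every bag has size at most 4, so the width is 4 − 1 = 3 and tw(G) ≤ 3. For the lower bound: the 4 vertex sets {b,f}, {a,e}, {c}, {d} are disjoint, each induces a connected subgraph, and every pair is joined by at least one edge of G. Contracting each set to a single vertex therefore yields K_{4} as a minor, and since treewidth is minor-monotone, tw(G) ≥ tw(K_{4}) = 3. Hence tw(G) = 3 exactly.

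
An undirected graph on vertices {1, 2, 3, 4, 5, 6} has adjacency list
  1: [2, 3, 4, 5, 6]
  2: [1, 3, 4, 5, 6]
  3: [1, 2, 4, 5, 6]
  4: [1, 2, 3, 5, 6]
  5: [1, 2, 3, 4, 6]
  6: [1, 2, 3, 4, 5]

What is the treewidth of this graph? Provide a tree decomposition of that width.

Treewidth 5.
Bags: B1 = {1, 2, 3, 4, 5, 6}
Tree: (single bag)

With just one bag of size 6, the width is 6 − 1 = 5, so tw(G) ≤ 5. Conversely, {1, 2, 3, 4, 5, 6} is a clique of size 6, and the vertices of any clique must share a bag in every tree decomposition; so some bag has ≥ 6 vertices and tw(G) ≥ 5. Hence tw(G) = 5 exactly.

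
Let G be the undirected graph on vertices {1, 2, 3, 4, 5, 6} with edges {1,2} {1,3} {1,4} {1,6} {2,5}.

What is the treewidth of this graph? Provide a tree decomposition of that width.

Every bag has size at most 2, so the width is 2 − 1 = 1 and tw(G) ≤ 1. Any graph with an edge has treewidth ≥ 1, and G has the edge 2–5. The upper and lower bounds meet at 1, so that is the treewidth.

Treewidth 1.
Bags: B1 = {2, 5}  B2 = {1, 2}  B3 = {1, 6}  B4 = {1, 4}  B5 = {1, 3}
Tree: B1–B2, B2–B3, B3–B4, B3–B5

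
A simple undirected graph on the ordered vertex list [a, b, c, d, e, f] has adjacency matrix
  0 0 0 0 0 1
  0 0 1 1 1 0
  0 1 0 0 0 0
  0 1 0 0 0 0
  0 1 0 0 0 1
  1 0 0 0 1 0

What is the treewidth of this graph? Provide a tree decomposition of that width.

Treewidth 1.
Bags: B1 = {e, f}  B2 = {b, e}  B3 = {b, c}  B4 = {a, f}  B5 = {b, d}
Tree: B1–B2, B2–B3, B1–B4, B3–B5

Every bag has size at most 2, so the width is 2 − 1 = 1 and tw(G) ≤ 1. Any graph with an edge has treewidth ≥ 1, and G has the edge f–e. Hence tw(G) = 1 exactly.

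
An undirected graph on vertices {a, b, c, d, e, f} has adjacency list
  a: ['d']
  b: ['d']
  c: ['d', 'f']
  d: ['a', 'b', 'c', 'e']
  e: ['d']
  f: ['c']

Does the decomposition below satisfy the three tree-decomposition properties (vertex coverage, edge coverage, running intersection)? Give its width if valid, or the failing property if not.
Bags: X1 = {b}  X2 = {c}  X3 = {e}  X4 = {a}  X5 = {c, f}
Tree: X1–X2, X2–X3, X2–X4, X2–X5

A tree decomposition must satisfy three properties: every vertex lies in some bag; for every edge, both endpoints lie together in some bag; and for every vertex, the bags containing it form a connected subtree. Here vertex d appears in no bag, so the decomposition is invalid.

No — vertex d appears in no bag.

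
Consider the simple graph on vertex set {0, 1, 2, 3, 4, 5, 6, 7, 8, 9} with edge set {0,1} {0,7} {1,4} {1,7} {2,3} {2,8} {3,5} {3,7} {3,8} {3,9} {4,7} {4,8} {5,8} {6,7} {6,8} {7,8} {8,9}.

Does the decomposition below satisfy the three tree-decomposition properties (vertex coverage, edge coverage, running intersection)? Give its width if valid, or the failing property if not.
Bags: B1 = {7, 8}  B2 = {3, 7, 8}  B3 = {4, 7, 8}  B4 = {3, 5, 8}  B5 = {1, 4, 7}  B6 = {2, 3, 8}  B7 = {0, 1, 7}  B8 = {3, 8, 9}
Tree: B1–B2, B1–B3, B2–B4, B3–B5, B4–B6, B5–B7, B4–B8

No — vertex 6 appears in no bag.

A tree decomposition must satisfy three properties: every vertex lies in some bag; for every edge, both endpoints lie together in some bag; and for every vertex, the bags containing it form a connected subtree. Here vertex 6 appears in no bag, so the decomposition is invalid.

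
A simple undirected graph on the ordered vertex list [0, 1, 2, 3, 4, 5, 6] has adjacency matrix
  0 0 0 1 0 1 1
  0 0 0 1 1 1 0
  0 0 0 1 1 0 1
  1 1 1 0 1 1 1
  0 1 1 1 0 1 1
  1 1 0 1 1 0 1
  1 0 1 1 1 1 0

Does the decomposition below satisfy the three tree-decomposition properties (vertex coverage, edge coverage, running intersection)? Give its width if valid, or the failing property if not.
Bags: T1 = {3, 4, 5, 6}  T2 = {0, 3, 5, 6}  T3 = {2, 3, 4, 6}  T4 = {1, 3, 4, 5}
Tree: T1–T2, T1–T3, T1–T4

Every vertex of G appears in some bag (union = {0, 1, 2, 3, 4, 5, 6}); every edge is covered by a bag; and for each vertex v the set of bags containing v is connected in the bag tree. The decomposition is therefore valid. The largest bag has 4 vertices, so the width is 3.

Yes; width 3.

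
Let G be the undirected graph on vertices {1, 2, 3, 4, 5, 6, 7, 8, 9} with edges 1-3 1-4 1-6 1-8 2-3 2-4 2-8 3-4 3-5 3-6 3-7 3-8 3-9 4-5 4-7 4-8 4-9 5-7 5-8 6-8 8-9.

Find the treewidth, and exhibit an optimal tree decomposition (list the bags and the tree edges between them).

The largest bag has 4 vertices, giving width 3; this decomposition certifies tw(G) ≤ 3. On the other hand G contains the 4-clique {1, 3, 4, 8}. A clique must lie in a single bag of any decomposition, so no decomposition can have width below 3. Hence tw(G) = 3 exactly.

Treewidth 3.
One such decomposition:
Bags: B1 = {2, 3, 4, 8}  B2 = {3, 4, 5, 8}  B3 = {3, 4, 5, 7}  B4 = {3, 4, 8, 9}  B5 = {1, 3, 4, 8}  B6 = {1, 3, 6, 8}
Tree: B1–B2, B2–B3, B1–B4, B4–B5, B5–B6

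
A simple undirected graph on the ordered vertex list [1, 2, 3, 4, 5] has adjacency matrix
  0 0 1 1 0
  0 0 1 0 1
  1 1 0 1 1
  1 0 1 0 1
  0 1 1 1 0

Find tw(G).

A width-2 tree decomposition is:
Bags: B1 = {3, 4, 5}  B2 = {2, 3, 5}  B3 = {1, 3, 4}
Tree: B1–B2, B1–B3
Each bag holds 3 vertices, so the decomposition has width 2, which upper-bounds the treewidth. For the lower bound, the 3 vertices {2, 3, 5} are pairwise adjacent, and any tree decomposition puts a clique entirely inside one bag — forcing width ≥ 2. The upper and lower bounds meet at 2, so that is the treewidth.

2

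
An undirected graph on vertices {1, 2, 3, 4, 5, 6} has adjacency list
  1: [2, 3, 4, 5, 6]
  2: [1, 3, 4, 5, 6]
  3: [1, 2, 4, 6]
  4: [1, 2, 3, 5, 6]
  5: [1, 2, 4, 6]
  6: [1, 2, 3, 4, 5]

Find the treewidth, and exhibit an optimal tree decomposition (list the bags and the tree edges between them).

Treewidth 4.
One optimal decomposition is:
Bags: B1 = {1, 2, 4, 5, 6}  B2 = {1, 2, 3, 4, 6}
Tree: B1–B2

Every bag has size at most 5, so the width is 5 − 1 = 4 and tw(G) ≤ 4. For the lower bound, the 5 vertices {1, 2, 3, 4, 6} are pairwise adjacent, and any tree decomposition puts a clique entirely inside one bag — forcing width ≥ 4. Therefore the treewidth is 4.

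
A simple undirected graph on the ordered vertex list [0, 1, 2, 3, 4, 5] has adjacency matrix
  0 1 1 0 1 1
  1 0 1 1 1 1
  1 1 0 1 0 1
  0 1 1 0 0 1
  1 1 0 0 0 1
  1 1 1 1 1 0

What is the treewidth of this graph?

A width-3 tree decomposition is:
Bags: B1 = {0, 1, 4, 5}  B2 = {0, 1, 2, 5}  B3 = {1, 2, 3, 5}
Tree: B1–B2, B2–B3
Every bag has size at most 4, so the width is 4 − 1 = 3 and tw(G) ≤ 3. For the lower bound, the 4 vertices {0, 1, 2, 5} are pairwise adjacent, and any tree decomposition puts a clique entirely inside one bag — forcing width ≥ 3. Combining the bounds, tw(G) = 3.

3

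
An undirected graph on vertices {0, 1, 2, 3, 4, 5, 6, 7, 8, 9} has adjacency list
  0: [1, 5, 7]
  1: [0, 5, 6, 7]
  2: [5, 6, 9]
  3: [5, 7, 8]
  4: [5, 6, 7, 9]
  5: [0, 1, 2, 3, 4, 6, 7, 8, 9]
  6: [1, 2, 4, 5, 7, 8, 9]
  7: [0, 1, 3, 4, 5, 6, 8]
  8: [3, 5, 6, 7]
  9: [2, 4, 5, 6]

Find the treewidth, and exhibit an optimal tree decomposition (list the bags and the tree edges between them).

Treewidth 3.
One optimal decomposition is:
Bags: B1 = {0, 1, 5, 7}  B2 = {1, 5, 6, 7}  B3 = {5, 6, 7, 8}  B4 = {3, 5, 7, 8}  B5 = {4, 5, 6, 7}  B6 = {4, 5, 6, 9}  B7 = {2, 5, 6, 9}
Tree: B1–B2, B2–B3, B3–B4, B2–B5, B5–B6, B6–B7

Every bag has size at most 4, so the width is 4 − 1 = 3 and tw(G) ≤ 3. For the lower bound, the 4 vertices {0, 1, 5, 7} are pairwise adjacent, and any tree decomposition puts a clique entirely inside one bag — forcing width ≥ 3. Combining the bounds, tw(G) = 3.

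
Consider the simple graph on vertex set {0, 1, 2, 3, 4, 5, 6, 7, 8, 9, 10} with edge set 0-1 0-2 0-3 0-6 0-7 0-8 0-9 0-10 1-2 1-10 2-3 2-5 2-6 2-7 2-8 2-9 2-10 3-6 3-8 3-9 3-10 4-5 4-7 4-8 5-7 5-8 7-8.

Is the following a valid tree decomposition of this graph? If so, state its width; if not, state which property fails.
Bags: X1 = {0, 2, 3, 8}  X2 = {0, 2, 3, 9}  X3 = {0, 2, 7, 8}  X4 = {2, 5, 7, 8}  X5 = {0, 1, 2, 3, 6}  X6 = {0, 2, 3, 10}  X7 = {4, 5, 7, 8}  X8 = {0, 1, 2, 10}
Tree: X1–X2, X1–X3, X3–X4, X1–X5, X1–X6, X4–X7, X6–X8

No — bags containing vertex 1 are not connected in the tree.

A tree decomposition must satisfy three properties: every vertex lies in some bag; for every edge, both endpoints lie together in some bag; and for every vertex, the bags containing it form a connected subtree. Here bags containing vertex 1 are not connected in the tree, so the decomposition is invalid.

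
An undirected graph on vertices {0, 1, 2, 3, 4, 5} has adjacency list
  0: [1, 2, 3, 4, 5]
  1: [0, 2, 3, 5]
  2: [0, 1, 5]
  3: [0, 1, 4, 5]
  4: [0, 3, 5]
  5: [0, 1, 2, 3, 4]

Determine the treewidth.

A width-3 tree decomposition is:
Bags: B1 = {0, 1, 3, 5}  B2 = {0, 1, 2, 5}  B3 = {0, 3, 4, 5}
Tree: B1–B2, B1–B3
The largest bag has 4 vertices, giving width 3; this decomposition certifies tw(G) ≤ 3. Conversely, {0, 1, 2, 5} is a clique of size 4, and the vertices of any clique must share a bag in every tree decomposition; so some bag has ≥ 4 vertices and tw(G) ≥ 3. Hence tw(G) = 3 exactly.

3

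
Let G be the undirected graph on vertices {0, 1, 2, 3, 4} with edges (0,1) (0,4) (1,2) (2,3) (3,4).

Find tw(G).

A width-2 tree decomposition is:
Bags: B1 = {1, 2, 3}  B2 = {0, 1, 3}  B3 = {0, 3, 4}
Tree: B1–B2, B2–B3
Each bag holds 3 vertices, so the decomposition has width 2, which upper-bounds the treewidth. The edges 3–2–1–0–4–3 form a cycle, so G is not a tree and its treewidth is at least 2. Combining the bounds, tw(G) = 2.

2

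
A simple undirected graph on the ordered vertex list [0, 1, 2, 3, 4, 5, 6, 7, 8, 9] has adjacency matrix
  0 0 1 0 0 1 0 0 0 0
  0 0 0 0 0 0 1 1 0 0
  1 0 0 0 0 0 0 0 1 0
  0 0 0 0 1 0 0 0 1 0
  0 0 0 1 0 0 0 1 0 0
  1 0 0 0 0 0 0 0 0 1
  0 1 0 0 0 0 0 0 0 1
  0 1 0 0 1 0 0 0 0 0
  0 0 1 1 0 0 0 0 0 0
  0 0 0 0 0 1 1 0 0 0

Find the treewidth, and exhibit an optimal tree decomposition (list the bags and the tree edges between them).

Each bag holds 3 vertices, so the decomposition has width 2, which upper-bounds the treewidth. Since 1–6–9–5–0–2–8–3–4–7–1 is a cycle in G, G is not acyclic. Forests are exactly the graphs of treewidth ≤ 1, so tw(G) ≥ 2. Combining the bounds, tw(G) = 2.

Treewidth 2.
Bags: B1 = {1, 6, 9}  B2 = {1, 5, 9}  B3 = {0, 1, 5}  B4 = {0, 1, 2}  B5 = {1, 2, 8}  B6 = {1, 3, 8}  B7 = {1, 3, 4}  B8 = {1, 4, 7}
Tree: B1–B2, B2–B3, B3–B4, B4–B5, B5–B6, B6–B7, B7–B8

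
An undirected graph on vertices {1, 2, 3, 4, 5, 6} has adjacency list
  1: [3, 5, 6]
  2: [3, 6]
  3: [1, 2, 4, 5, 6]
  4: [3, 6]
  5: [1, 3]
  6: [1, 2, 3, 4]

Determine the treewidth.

2

A width-2 tree decomposition is:
Bags: B1 = {1, 3, 6}  B2 = {1, 3, 5}  B3 = {2, 3, 6}  B4 = {3, 4, 6}
Tree: B1–B2, B1–B3, B3–B4
Each bag holds 3 vertices, so the decomposition has width 2, which upper-bounds the treewidth. For the lower bound, the 3 vertices {1, 3, 5} are pairwise adjacent, and any tree decomposition puts a clique entirely inside one bag — forcing width ≥ 2. Combining the bounds, tw(G) = 2.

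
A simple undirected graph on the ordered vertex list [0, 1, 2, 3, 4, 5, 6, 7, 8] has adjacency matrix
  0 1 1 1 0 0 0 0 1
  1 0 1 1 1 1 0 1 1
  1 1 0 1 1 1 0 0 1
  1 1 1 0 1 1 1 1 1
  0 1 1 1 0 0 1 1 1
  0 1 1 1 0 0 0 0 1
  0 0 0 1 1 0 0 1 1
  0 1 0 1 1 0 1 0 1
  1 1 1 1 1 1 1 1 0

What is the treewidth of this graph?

4

A width-4 tree decomposition is:
Bags: B1 = {1, 2, 3, 4, 8}  B2 = {1, 3, 4, 7, 8}  B3 = {3, 4, 6, 7, 8}  B4 = {1, 2, 3, 5, 8}  B5 = {0, 1, 2, 3, 8}
Tree: B1–B2, B2–B3, B1–B4, B1–B5
Each bag holds 5 vertices, so the decomposition has width 4, which upper-bounds the treewidth. On the other hand G contains the 5-clique {0, 1, 2, 3, 8}. A clique must lie in a single bag of any decomposition, so no decomposition can have width below 4. Combining the bounds, tw(G) = 4.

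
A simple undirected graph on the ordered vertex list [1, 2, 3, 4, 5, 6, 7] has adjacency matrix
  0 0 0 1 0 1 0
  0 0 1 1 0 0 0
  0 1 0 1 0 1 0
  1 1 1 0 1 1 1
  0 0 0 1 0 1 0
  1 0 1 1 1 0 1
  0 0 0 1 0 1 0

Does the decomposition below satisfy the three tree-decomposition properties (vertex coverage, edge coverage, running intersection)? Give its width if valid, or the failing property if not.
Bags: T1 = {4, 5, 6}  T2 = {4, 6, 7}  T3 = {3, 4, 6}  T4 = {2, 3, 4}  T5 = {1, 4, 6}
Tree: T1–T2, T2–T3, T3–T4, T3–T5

Vertex coverage: the bags together contain {1, 2, 3, 4, 5, 6, 7}, the full vertex set. Edge coverage: each edge of G has both endpoints in at least one bag. Running intersection: for every vertex, the bags containing it form a connected subtree. All three properties hold, so this is a valid tree decomposition of width max|bag| − 1 = 2, and hence tw(G) ≤ 2.

Yes; width 2.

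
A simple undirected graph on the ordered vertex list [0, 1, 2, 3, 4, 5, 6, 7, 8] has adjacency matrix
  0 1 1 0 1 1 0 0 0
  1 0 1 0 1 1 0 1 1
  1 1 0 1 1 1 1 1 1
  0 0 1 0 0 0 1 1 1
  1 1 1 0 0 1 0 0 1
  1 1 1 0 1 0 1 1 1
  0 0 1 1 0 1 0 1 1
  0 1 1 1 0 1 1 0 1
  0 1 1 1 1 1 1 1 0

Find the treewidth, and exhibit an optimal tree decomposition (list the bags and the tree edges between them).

Treewidth 4.
One optimal decomposition is:
Bags: B1 = {2, 5, 6, 7, 8}  B2 = {1, 2, 5, 7, 8}  B3 = {2, 3, 6, 7, 8}  B4 = {1, 2, 4, 5, 8}  B5 = {0, 1, 2, 4, 5}
Tree: B1–B2, B1–B3, B2–B4, B4–B5

Every bag has size at most 5, so the width is 5 − 1 = 4 and tw(G) ≤ 4. For the lower bound, the 5 vertices {2, 3, 6, 7, 8} are pairwise adjacent, and any tree decomposition puts a clique entirely inside one bag — forcing width ≥ 4. Hence tw(G) = 4 exactly.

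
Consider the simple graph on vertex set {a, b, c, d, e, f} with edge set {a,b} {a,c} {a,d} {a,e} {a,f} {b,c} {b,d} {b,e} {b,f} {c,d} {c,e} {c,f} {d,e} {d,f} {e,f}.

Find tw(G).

5

A width-5 tree decomposition is:
Bags: B1 = {a, b, c, d, e, f}
Tree: (single bag)
With just one bag of size 6, the width is 6 − 1 = 5, so tw(G) ≤ 5. Conversely, {a, b, c, d, e, f} is a clique of size 6, and the vertices of any clique must share a bag in every tree decomposition; so some bag has ≥ 6 vertices and tw(G) ≥ 5. The upper and lower bounds meet at 5, so that is the treewidth.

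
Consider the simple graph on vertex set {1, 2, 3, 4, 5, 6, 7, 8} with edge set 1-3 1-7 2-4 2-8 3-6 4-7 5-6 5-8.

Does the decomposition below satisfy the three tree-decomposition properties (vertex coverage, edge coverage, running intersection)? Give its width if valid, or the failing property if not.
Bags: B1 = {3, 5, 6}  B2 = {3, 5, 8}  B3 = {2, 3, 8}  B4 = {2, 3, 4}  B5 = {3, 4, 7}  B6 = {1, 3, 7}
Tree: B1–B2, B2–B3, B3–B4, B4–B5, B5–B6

Yes; width 2.

Checking the three conditions: (i) the bags cover all of {1, 2, 3, 4, 5, 6, 7, 8}; (ii) for each edge, some bag contains both endpoints; (iii) the bags containing any fixed vertex form a subtree. All hold, so the decomposition is valid with width 3 − 1 = 2.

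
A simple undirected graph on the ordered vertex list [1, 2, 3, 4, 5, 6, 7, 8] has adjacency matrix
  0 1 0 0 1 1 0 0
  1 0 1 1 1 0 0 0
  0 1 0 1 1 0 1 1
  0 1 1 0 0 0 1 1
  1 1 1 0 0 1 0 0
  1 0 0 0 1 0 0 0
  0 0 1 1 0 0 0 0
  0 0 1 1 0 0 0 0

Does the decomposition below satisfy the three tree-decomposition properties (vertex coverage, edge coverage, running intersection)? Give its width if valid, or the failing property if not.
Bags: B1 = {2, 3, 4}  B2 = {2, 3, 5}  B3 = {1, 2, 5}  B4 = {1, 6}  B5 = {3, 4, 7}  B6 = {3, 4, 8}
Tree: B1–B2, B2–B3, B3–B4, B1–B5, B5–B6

No — edge (5,6) lies in no bag.

A tree decomposition must satisfy three properties: every vertex lies in some bag; for every edge, both endpoints lie together in some bag; and for every vertex, the bags containing it form a connected subtree. Here edge (5,6) lies in no bag, so the decomposition is invalid.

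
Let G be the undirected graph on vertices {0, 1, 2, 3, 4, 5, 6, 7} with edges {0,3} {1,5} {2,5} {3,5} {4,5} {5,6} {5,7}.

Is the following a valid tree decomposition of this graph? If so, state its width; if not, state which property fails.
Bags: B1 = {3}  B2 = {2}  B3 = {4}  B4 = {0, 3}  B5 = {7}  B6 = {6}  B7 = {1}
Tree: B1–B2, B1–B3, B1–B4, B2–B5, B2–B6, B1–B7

A tree decomposition must satisfy three properties: every vertex lies in some bag; for every edge, both endpoints lie together in some bag; and for every vertex, the bags containing it form a connected subtree. Here vertex 5 appears in no bag, so the decomposition is invalid.

No — vertex 5 appears in no bag.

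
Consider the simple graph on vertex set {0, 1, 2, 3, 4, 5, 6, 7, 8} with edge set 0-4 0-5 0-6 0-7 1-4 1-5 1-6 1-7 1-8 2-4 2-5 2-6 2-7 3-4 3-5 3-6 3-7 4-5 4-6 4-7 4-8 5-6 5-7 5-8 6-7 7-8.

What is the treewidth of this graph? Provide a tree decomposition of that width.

Treewidth 4.
One optimal decomposition is:
Bags: B1 = {1, 4, 5, 6, 7}  B2 = {3, 4, 5, 6, 7}  B3 = {2, 4, 5, 6, 7}  B4 = {0, 4, 5, 6, 7}  B5 = {1, 4, 5, 7, 8}
Tree: B1–B2, B1–B3, B2–B4, B1–B5

The largest bag has 5 vertices, giving width 4; this decomposition certifies tw(G) ≤ 4. On the other hand G contains the 5-clique {1, 4, 5, 7, 8}. A clique must lie in a single bag of any decomposition, so no decomposition can have width below 4. Therefore the treewidth is 4.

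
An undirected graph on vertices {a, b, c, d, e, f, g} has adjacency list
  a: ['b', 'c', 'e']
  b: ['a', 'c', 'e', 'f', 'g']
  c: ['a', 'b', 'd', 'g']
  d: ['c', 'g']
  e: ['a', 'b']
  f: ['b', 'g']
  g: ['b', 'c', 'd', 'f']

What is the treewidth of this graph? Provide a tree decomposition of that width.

Treewidth 2.
One such decomposition:
Bags: B1 = {a, b, e}  B2 = {a, b, c}  B3 = {b, c, g}  B4 = {c, d, g}  B5 = {b, f, g}
Tree: B1–B2, B2–B3, B3–B4, B3–B5

Every bag has size at most 3, so the width is 3 − 1 = 2 and tw(G) ≤ 2. Conversely, {c, d, g} is a clique of size 3, and the vertices of any clique must share a bag in every tree decomposition; so some bag has ≥ 3 vertices and tw(G) ≥ 2. The upper and lower bounds meet at 2, so that is the treewidth.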